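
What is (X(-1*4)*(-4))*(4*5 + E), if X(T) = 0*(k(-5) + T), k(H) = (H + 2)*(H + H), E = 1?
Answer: 0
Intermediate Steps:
k(H) = 2*H*(2 + H) (k(H) = (2 + H)*(2*H) = 2*H*(2 + H))
X(T) = 0 (X(T) = 0*(2*(-5)*(2 - 5) + T) = 0*(2*(-5)*(-3) + T) = 0*(30 + T) = 0)
(X(-1*4)*(-4))*(4*5 + E) = (0*(-4))*(4*5 + 1) = 0*(20 + 1) = 0*21 = 0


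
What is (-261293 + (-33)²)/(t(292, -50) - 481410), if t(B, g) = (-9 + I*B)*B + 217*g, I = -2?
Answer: 65051/166354 ≈ 0.39104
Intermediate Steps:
t(B, g) = 217*g + B*(-9 - 2*B) (t(B, g) = (-9 - 2*B)*B + 217*g = B*(-9 - 2*B) + 217*g = 217*g + B*(-9 - 2*B))
(-261293 + (-33)²)/(t(292, -50) - 481410) = (-261293 + (-33)²)/((-9*292 - 2*292² + 217*(-50)) - 481410) = (-261293 + 1089)/((-2628 - 2*85264 - 10850) - 481410) = -260204/((-2628 - 170528 - 10850) - 481410) = -260204/(-184006 - 481410) = -260204/(-665416) = -260204*(-1/665416) = 65051/166354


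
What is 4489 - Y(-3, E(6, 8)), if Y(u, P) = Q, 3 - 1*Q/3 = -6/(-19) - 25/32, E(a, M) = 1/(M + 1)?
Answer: 2722991/608 ≈ 4478.6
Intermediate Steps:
E(a, M) = 1/(1 + M)
Q = 6321/608 (Q = 9 - 3*(-6/(-19) - 25/32) = 9 - 3*(-6*(-1/19) - 25*1/32) = 9 - 3*(6/19 - 25/32) = 9 - 3*(-283/608) = 9 + 849/608 = 6321/608 ≈ 10.396)
Y(u, P) = 6321/608
4489 - Y(-3, E(6, 8)) = 4489 - 1*6321/608 = 4489 - 6321/608 = 2722991/608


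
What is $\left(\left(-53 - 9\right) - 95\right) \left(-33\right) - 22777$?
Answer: $-17596$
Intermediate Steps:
$\left(\left(-53 - 9\right) - 95\right) \left(-33\right) - 22777 = \left(-62 - 95\right) \left(-33\right) - 22777 = \left(-157\right) \left(-33\right) - 22777 = 5181 - 22777 = -17596$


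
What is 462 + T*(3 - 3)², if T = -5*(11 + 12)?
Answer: 462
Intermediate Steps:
T = -115 (T = -5*23 = -115)
462 + T*(3 - 3)² = 462 - 115*(3 - 3)² = 462 - 115*0² = 462 - 115*0 = 462 + 0 = 462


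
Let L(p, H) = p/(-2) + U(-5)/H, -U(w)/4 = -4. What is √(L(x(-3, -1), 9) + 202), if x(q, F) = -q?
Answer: √7282/6 ≈ 14.222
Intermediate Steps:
U(w) = 16 (U(w) = -4*(-4) = 16)
L(p, H) = 16/H - p/2 (L(p, H) = p/(-2) + 16/H = p*(-½) + 16/H = -p/2 + 16/H = 16/H - p/2)
√(L(x(-3, -1), 9) + 202) = √((16/9 - (-1)*(-3)/2) + 202) = √((16*(⅑) - ½*3) + 202) = √((16/9 - 3/2) + 202) = √(5/18 + 202) = √(3641/18) = √7282/6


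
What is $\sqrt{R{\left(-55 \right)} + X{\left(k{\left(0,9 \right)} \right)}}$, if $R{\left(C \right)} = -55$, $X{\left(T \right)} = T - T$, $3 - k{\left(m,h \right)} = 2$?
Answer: $i \sqrt{55} \approx 7.4162 i$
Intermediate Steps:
$k{\left(m,h \right)} = 1$ ($k{\left(m,h \right)} = 3 - 2 = 1$)
$X{\left(T \right)} = 0$
$\sqrt{R{\left(-55 \right)} + X{\left(k{\left(0,9 \right)} \right)}} = \sqrt{-55 + 0} = \sqrt{-55} = i \sqrt{55}$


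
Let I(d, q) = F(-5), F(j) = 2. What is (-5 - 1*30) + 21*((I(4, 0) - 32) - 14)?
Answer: -959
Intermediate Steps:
I(d, q) = 2
(-5 - 1*30) + 21*((I(4, 0) - 32) - 14) = (-5 - 1*30) + 21*((2 - 32) - 14) = (-5 - 30) + 21*(-30 - 14) = -35 + 21*(-44) = -35 - 924 = -959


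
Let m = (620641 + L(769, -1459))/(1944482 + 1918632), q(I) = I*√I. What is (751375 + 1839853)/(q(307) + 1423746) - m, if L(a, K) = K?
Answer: 6498449322104718873/3915311890441069661 - 795506996*√307/2027023738073 ≈ 1.6529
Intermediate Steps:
q(I) = I^(3/2)
m = 309591/1931557 (m = (620641 - 1459)/(1944482 + 1918632) = 619182/3863114 = 619182*(1/3863114) = 309591/1931557 ≈ 0.16028)
(751375 + 1839853)/(q(307) + 1423746) - m = (751375 + 1839853)/(307^(3/2) + 1423746) - 1*309591/1931557 = 2591228/(307*√307 + 1423746) - 309591/1931557 = 2591228/(1423746 + 307*√307) - 309591/1931557 = -309591/1931557 + 2591228/(1423746 + 307*√307)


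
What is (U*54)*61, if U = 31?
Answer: 102114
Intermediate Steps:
(U*54)*61 = (31*54)*61 = 1674*61 = 102114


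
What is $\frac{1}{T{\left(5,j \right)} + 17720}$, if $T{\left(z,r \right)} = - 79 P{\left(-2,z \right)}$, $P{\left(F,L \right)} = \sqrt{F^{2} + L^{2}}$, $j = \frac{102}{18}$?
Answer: $\frac{17720}{313817411} + \frac{79 \sqrt{29}}{313817411} \approx 5.7822 \cdot 10^{-5}$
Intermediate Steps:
$j = \frac{17}{3}$ ($j = 102 \cdot \frac{1}{18} = \frac{17}{3} \approx 5.6667$)
$T{\left(z,r \right)} = - 79 \sqrt{4 + z^{2}}$ ($T{\left(z,r \right)} = - 79 \sqrt{\left(-2\right)^{2} + z^{2}} = - 79 \sqrt{4 + z^{2}}$)
$\frac{1}{T{\left(5,j \right)} + 17720} = \frac{1}{- 79 \sqrt{4 + 5^{2}} + 17720} = \frac{1}{- 79 \sqrt{4 + 25} + 17720} = \frac{1}{- 79 \sqrt{29} + 17720} = \frac{1}{17720 - 79 \sqrt{29}}$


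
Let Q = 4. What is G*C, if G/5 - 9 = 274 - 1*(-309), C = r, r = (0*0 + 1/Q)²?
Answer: 185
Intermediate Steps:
r = 1/16 (r = (0*0 + 1/4)² = (0 + ¼)² = (¼)² = 1/16 ≈ 0.062500)
C = 1/16 ≈ 0.062500
G = 2960 (G = 45 + 5*(274 - 1*(-309)) = 45 + 5*(274 + 309) = 45 + 5*583 = 45 + 2915 = 2960)
G*C = 2960*(1/16) = 185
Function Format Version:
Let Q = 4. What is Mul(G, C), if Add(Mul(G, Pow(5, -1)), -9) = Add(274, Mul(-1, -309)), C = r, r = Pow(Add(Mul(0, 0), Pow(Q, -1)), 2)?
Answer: 185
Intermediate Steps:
r = Rational(1, 16) (r = Pow(Add(Mul(0, 0), Pow(4, -1)), 2) = Pow(Add(0, Rational(1, 4)), 2) = Pow(Rational(1, 4), 2) = Rational(1, 16) ≈ 0.062500)
C = Rational(1, 16) ≈ 0.062500
G = 2960 (G = Add(45, Mul(5, Add(274, Mul(-1, -309)))) = Add(45, Mul(5, Add(274, 309))) = Add(45, Mul(5, 583)) = Add(45, 2915) = 2960)
Mul(G, C) = Mul(2960, Rational(1, 16)) = 185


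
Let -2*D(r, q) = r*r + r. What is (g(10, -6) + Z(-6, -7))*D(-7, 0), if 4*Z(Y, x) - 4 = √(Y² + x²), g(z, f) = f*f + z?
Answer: -987 - 21*√85/4 ≈ -1035.4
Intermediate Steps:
D(r, q) = -r/2 - r²/2 (D(r, q) = -(r*r + r)/2 = -(r² + r)/2 = -(r + r²)/2 = -r/2 - r²/2)
g(z, f) = z + f² (g(z, f) = f² + z = z + f²)
Z(Y, x) = 1 + √(Y² + x²)/4
(g(10, -6) + Z(-6, -7))*D(-7, 0) = ((10 + (-6)²) + (1 + √((-6)² + (-7)²)/4))*(-½*(-7)*(1 - 7)) = ((10 + 36) + (1 + √(36 + 49)/4))*(-½*(-7)*(-6)) = (46 + (1 + √85/4))*(-21) = (47 + √85/4)*(-21) = -987 - 21*√85/4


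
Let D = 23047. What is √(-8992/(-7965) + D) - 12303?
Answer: -12303 + √162466837095/2655 ≈ -12151.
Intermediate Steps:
√(-8992/(-7965) + D) - 12303 = √(-8992/(-7965) + 23047) - 12303 = √(-8992*(-1/7965) + 23047) - 12303 = √(8992/7965 + 23047) - 12303 = √(183578347/7965) - 12303 = √162466837095/2655 - 12303 = -12303 + √162466837095/2655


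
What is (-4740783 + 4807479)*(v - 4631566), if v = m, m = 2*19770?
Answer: -306269766096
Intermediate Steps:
m = 39540
v = 39540
(-4740783 + 4807479)*(v - 4631566) = (-4740783 + 4807479)*(39540 - 4631566) = 66696*(-4592026) = -306269766096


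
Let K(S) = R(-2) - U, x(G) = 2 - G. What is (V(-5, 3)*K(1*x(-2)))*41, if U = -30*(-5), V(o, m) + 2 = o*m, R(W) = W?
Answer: 105944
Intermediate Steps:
V(o, m) = -2 + m*o (V(o, m) = -2 + o*m = -2 + m*o)
U = 150 (U = -5*(-30) = 150)
K(S) = -152 (K(S) = -2 - 1*150 = -2 - 150 = -152)
(V(-5, 3)*K(1*x(-2)))*41 = ((-2 + 3*(-5))*(-152))*41 = ((-2 - 15)*(-152))*41 = -17*(-152)*41 = 2584*41 = 105944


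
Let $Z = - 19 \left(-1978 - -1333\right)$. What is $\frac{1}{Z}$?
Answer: $\frac{1}{12255} \approx 8.1599 \cdot 10^{-5}$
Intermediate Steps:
$Z = 12255$ ($Z = - 19 \left(-1978 + 1333\right) = \left(-19\right) \left(-645\right) = 12255$)
$\frac{1}{Z} = \frac{1}{12255}$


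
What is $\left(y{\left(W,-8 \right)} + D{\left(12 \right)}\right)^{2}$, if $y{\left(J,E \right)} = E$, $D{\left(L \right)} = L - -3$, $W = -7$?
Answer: $49$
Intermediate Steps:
$D{\left(L \right)} = 3 + L$ ($D{\left(L \right)} = L + 3 = 3 + L$)
$\left(y{\left(W,-8 \right)} + D{\left(12 \right)}\right)^{2} = \left(-8 + \left(3 + 12\right)\right)^{2} = \left(-8 + 15\right)^{2} = 7^{2} = 49$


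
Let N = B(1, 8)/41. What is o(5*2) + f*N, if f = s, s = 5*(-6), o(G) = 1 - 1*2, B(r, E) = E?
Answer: -281/41 ≈ -6.8537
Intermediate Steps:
o(G) = -1 (o(G) = 1 - 2 = -1)
s = -30
N = 8/41 ≈ 0.19512
f = -30
o(5*2) + f*N = -1 - 30*8/41 = -1 - 240/41 = -281/41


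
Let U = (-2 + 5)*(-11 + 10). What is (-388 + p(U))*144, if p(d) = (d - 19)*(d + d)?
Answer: -36864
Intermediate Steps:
U = -3 (U = 3*(-1) = -3)
p(d) = 2*d*(-19 + d) (p(d) = (-19 + d)*(2*d) = 2*d*(-19 + d))
(-388 + p(U))*144 = (-388 + 2*(-3)*(-19 - 3))*144 = (-388 + 2*(-3)*(-22))*144 = (-388 + 132)*144 = -256*144 = -36864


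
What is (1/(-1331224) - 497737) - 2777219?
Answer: -4359700026145/1331224 ≈ -3.2750e+6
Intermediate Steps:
(1/(-1331224) - 497737) - 2777219 = (-1/1331224 - 497737) - 2777219 = -662599440089/1331224 - 2777219 = -4359700026145/1331224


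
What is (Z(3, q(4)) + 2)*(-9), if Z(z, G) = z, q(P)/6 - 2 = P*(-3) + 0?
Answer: -45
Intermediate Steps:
q(P) = 12 - 18*P (q(P) = 12 + 6*(P*(-3) + 0) = 12 + 6*(-3*P + 0) = 12 + 6*(-3*P) = 12 - 18*P)
(Z(3, q(4)) + 2)*(-9) = (3 + 2)*(-9) = 5*(-9) = -45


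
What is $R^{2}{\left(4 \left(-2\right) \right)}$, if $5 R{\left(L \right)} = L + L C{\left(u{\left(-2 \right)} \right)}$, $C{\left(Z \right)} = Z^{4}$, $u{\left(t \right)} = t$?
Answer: $\frac{18496}{25} \approx 739.84$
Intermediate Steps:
$R{\left(L \right)} = \frac{17 L}{5}$ ($R{\left(L \right)} = \frac{L + L \left(-2\right)^{4}}{5} = \frac{L + L 16}{5} = \frac{L + 16 L}{5} = \frac{17 L}{5}$)
$R^{2}{\left(4 \left(-2\right) \right)} = \left(\frac{17 \cdot 4 \left(-2\right)}{5}\right)^{2} = \left(\frac{17}{5} \left(-8\right)\right)^{2} = \left(- \frac{136}{5}\right)^{2} = \frac{18496}{25}$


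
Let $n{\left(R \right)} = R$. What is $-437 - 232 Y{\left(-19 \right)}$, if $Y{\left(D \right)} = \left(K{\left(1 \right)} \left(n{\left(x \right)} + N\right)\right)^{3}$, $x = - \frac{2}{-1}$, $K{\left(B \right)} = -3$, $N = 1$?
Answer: $168691$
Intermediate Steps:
$x = 2$ ($x = \left(-2\right) \left(-1\right) = 2$)
$Y{\left(D \right)} = -729$ ($Y{\left(D \right)} = \left(- 3 \left(2 + 1\right)\right)^{3} = \left(\left(-3\right) 3\right)^{3} = \left(-9\right)^{3} = -729$)
$-437 - 232 Y{\left(-19 \right)} = -437 - -169128 = -437 + 169128 = 168691$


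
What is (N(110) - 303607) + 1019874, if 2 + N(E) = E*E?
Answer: 728365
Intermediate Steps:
N(E) = -2 + E**2 (N(E) = -2 + E*E = -2 + E**2)
(N(110) - 303607) + 1019874 = ((-2 + 110**2) - 303607) + 1019874 = ((-2 + 12100) - 303607) + 1019874 = (12098 - 303607) + 1019874 = -291509 + 1019874 = 728365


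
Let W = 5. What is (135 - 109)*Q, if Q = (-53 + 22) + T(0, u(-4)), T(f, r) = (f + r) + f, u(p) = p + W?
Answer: -780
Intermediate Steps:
u(p) = 5 + p (u(p) = p + 5 = 5 + p)
T(f, r) = r + 2*f
Q = -30 (Q = (-53 + 22) + ((5 - 4) + 2*0) = -31 + (1 + 0) = -31 + 1 = -30)
(135 - 109)*Q = (135 - 109)*(-30) = 26*(-30) = -780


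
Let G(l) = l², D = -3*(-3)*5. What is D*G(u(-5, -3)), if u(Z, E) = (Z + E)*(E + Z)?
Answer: 184320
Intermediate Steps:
D = 45 (D = 9*5 = 45)
u(Z, E) = (E + Z)² (u(Z, E) = (E + Z)*(E + Z) = (E + Z)²)
D*G(u(-5, -3)) = 45*((-3 - 5)²)² = 45*((-8)²)² = 45*64² = 45*4096 = 184320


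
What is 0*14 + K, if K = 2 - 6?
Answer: -4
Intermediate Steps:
K = -4
0*14 + K = 0*14 - 4 = 0 - 4 = -4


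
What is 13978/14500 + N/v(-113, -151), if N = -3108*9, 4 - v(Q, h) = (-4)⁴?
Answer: 27991/250 ≈ 111.96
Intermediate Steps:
v(Q, h) = -252 (v(Q, h) = 4 - 1*(-4)⁴ = 4 - 1*256 = 4 - 256 = -252)
N = -27972
13978/14500 + N/v(-113, -151) = 13978/14500 - 27972/(-252) = 13978*(1/14500) - 27972*(-1/252) = 241/250 + 111 = 27991/250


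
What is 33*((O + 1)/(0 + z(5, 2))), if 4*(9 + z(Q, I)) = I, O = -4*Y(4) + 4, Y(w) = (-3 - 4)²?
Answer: 12606/17 ≈ 741.53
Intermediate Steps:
Y(w) = 49 (Y(w) = (-7)² = 49)
O = -192 (O = -4*49 + 4 = -196 + 4 = -192)
z(Q, I) = -9 + I/4
33*((O + 1)/(0 + z(5, 2))) = 33*((-192 + 1)/(0 + (-9 + (¼)*2))) = 33*(-191/(0 + (-9 + ½))) = 33*(-191/(0 - 17/2)) = 33*(-191/(-17/2)) = 33*(-191*(-2/17)) = 33*(382/17) = 12606/17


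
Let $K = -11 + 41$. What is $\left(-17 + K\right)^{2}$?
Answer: $169$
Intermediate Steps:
$K = 30$
$\left(-17 + K\right)^{2} = \left(-17 + 30\right)^{2} = 13^{2} = 169$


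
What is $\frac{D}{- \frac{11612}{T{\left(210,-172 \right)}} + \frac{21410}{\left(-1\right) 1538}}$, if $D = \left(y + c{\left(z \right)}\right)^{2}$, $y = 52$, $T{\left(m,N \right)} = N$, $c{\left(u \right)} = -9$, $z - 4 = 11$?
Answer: $\frac{61140883}{1772092} \approx 34.502$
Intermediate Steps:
$z = 15$ ($z = 4 + 11 = 15$)
$D = 1849$ ($D = \left(52 - 9\right)^{2} = 43^{2} = 1849$)
$\frac{D}{- \frac{11612}{T{\left(210,-172 \right)}} + \frac{21410}{\left(-1\right) 1538}} = \frac{1849}{- \frac{11612}{-172} + \frac{21410}{\left(-1\right) 1538}} = \frac{1849}{\left(-11612\right) \left(- \frac{1}{172}\right) + \frac{21410}{-1538}} = \frac{1849}{\frac{2903}{43} + 21410 \left(- \frac{1}{1538}\right)} = \frac{1849}{\frac{2903}{43} - \frac{10705}{769}} = \frac{1849}{\frac{1772092}{33067}} = 1849 \cdot \frac{33067}{1772092} = \frac{61140883}{1772092}$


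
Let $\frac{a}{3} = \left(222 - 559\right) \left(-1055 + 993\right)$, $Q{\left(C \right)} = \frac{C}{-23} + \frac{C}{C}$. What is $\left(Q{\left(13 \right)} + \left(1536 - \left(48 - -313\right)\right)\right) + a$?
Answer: $\frac{1468721}{23} \approx 63857.0$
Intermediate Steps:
$Q{\left(C \right)} = 1 - \frac{C}{23}$ ($Q{\left(C \right)} = C \left(- \frac{1}{23}\right) + 1 = - \frac{C}{23} + 1 = 1 - \frac{C}{23}$)
$a = 62682$ ($a = 3 \left(222 - 559\right) \left(-1055 + 993\right) = 3 \left(\left(-337\right) \left(-62\right)\right) = 3 \cdot 20894 = 62682$)
$\left(Q{\left(13 \right)} + \left(1536 - \left(48 - -313\right)\right)\right) + a = \left(\left(1 - \frac{13}{23}\right) + \left(1536 - \left(48 - -313\right)\right)\right) + 62682 = \left(\left(1 - \frac{13}{23}\right) + \left(1536 - \left(48 + 313\right)\right)\right) + 62682 = \left(\frac{10}{23} + \left(1536 - 361\right)\right) + 62682 = \left(\frac{10}{23} + 1175\right) + 62682 = \frac{27035}{23} + 62682 = \frac{1468721}{23}$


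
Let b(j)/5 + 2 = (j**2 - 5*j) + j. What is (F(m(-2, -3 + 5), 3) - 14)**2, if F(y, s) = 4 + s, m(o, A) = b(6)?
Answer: 49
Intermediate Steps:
b(j) = -10 - 20*j + 5*j**2 (b(j) = -10 + 5*((j**2 - 5*j) + j) = -10 + 5*(j**2 - 4*j) = -10 + (-20*j + 5*j**2) = -10 - 20*j + 5*j**2)
m(o, A) = 50 (m(o, A) = -10 - 20*6 + 5*6**2 = -10 - 120 + 5*36 = -10 - 120 + 180 = 50)
(F(m(-2, -3 + 5), 3) - 14)**2 = ((4 + 3) - 14)**2 = (7 - 14)**2 = (-7)**2 = 49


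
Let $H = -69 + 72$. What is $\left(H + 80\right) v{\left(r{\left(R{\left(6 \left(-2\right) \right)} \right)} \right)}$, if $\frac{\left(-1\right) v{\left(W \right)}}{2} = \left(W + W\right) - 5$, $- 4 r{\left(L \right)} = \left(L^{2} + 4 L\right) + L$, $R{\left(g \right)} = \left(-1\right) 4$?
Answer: $498$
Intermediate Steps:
$R{\left(g \right)} = -4$
$r{\left(L \right)} = - \frac{5 L}{4} - \frac{L^{2}}{4}$ ($r{\left(L \right)} = - \frac{\left(L^{2} + 4 L\right) + L}{4} = - \frac{L^{2} + 5 L}{4} = - \frac{5 L}{4} - \frac{L^{2}}{4}$)
$v{\left(W \right)} = 10 - 4 W$ ($v{\left(W \right)} = - 2 \left(\left(W + W\right) - 5\right) = - 2 \left(2 W - 5\right) = - 2 \left(-5 + 2 W\right) = 10 - 4 W$)
$H = 3$
$\left(H + 80\right) v{\left(r{\left(R{\left(6 \left(-2\right) \right)} \right)} \right)} = \left(3 + 80\right) \left(10 - 4 \left(\left(- \frac{1}{4}\right) \left(-4\right) \left(5 - 4\right)\right)\right) = 83 \left(10 - 4 \left(\left(- \frac{1}{4}\right) \left(-4\right) 1\right)\right) = 83 \left(10 - 4\right) = 83 \cdot 6 = 498$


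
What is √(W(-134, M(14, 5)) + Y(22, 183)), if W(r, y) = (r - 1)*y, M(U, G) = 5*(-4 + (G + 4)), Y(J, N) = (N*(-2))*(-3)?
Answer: 3*I*√253 ≈ 47.718*I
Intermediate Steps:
Y(J, N) = 6*N (Y(J, N) = -2*N*(-3) = 6*N)
M(U, G) = 5*G (M(U, G) = 5*(-4 + (4 + G)) = 5*G)
W(r, y) = y*(-1 + r) (W(r, y) = (-1 + r)*y = y*(-1 + r))
√(W(-134, M(14, 5)) + Y(22, 183)) = √((5*5)*(-1 - 134) + 6*183) = √(25*(-135) + 1098) = √(-3375 + 1098) = √(-2277) = 3*I*√253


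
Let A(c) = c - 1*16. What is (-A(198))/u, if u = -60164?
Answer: 7/2314 ≈ 0.0030251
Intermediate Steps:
A(c) = -16 + c (A(c) = c - 16 = -16 + c)
(-A(198))/u = -(-16 + 198)/(-60164) = -1*182*(-1/60164) = -182*(-1/60164) = 7/2314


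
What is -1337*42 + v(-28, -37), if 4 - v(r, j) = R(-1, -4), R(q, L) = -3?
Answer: -56147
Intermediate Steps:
v(r, j) = 7 (v(r, j) = 4 - 1*(-3) = 4 + 3 = 7)
-1337*42 + v(-28, -37) = -1337*42 + 7 = -56154 + 7 = -56147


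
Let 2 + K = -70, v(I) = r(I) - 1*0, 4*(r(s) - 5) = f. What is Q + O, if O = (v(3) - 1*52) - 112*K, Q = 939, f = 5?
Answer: 35829/4 ≈ 8957.3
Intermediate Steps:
r(s) = 25/4 (r(s) = 5 + (1/4)*5 = 5 + 5/4 = 25/4)
v(I) = 25/4 (v(I) = 25/4 - 1*0 = 25/4 + 0 = 25/4)
K = -72 (K = -2 - 70 = -72)
O = 32073/4 (O = (25/4 - 1*52) - 112*(-72) = (25/4 - 52) + 8064 = -183/4 + 8064 = 32073/4 ≈ 8018.3)
Q + O = 939 + 32073/4 = 35829/4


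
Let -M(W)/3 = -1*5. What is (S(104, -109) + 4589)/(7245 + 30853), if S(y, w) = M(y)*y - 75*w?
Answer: 7162/19049 ≈ 0.37598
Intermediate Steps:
M(W) = 15 (M(W) = -(-3)*5 = -3*(-5) = 15)
S(y, w) = -75*w + 15*y (S(y, w) = 15*y - 75*w = -75*w + 15*y)
(S(104, -109) + 4589)/(7245 + 30853) = ((-75*(-109) + 15*104) + 4589)/(7245 + 30853) = ((8175 + 1560) + 4589)/38098 = (9735 + 4589)*(1/38098) = 14324*(1/38098) = 7162/19049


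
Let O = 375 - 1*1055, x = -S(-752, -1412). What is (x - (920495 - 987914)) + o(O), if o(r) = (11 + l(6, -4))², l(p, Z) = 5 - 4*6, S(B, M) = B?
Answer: 68235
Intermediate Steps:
x = 752 (x = -1*(-752) = 752)
l(p, Z) = -19 (l(p, Z) = 5 - 24 = -19)
O = -680 (O = 375 - 1055 = -680)
o(r) = 64 (o(r) = (11 - 19)² = (-8)² = 64)
(x - (920495 - 987914)) + o(O) = (752 - (920495 - 987914)) + 64 = (752 - 1*(-67419)) + 64 = (752 + 67419) + 64 = 68171 + 64 = 68235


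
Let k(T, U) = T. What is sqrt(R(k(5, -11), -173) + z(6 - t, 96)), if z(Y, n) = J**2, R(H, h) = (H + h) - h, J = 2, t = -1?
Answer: 3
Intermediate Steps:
R(H, h) = H
z(Y, n) = 4 (z(Y, n) = 2**2 = 4)
sqrt(R(k(5, -11), -173) + z(6 - t, 96)) = sqrt(5 + 4) = sqrt(9) = 3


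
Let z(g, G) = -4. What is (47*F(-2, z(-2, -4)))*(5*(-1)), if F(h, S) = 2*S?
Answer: 1880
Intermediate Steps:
(47*F(-2, z(-2, -4)))*(5*(-1)) = (47*(2*(-4)))*(5*(-1)) = (47*(-8))*(-5) = -376*(-5) = 1880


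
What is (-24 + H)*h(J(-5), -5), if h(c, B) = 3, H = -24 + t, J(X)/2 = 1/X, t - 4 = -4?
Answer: -144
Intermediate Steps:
t = 0 (t = 4 - 4 = 0)
J(X) = 2/X
H = -24 (H = -24 + 0 = -24)
(-24 + H)*h(J(-5), -5) = (-24 - 24)*3 = -48*3 = -144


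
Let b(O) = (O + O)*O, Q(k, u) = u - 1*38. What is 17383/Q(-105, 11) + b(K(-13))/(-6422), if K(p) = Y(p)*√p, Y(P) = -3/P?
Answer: -725618326/1127061 ≈ -643.81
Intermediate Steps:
Q(k, u) = -38 + u (Q(k, u) = u - 38 = -38 + u)
K(p) = -3/√p (K(p) = (-3/p)*√p = -3/√p)
b(O) = 2*O² (b(O) = (2*O)*O = 2*O²)
17383/Q(-105, 11) + b(K(-13))/(-6422) = 17383/(-38 + 11) + (2*(-(-3)*I*√13/13)²)/(-6422) = 17383/(-27) + (2*(-(-3)*I*√13/13)²)*(-1/6422) = 17383*(-1/27) + (2*(3*I*√13/13)²)*(-1/6422) = -17383/27 + (2*(-9/13))*(-1/6422) = -17383/27 - 18/13*(-1/6422) = -17383/27 + 9/41743 = -725618326/1127061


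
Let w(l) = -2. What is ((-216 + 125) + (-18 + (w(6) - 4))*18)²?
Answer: 273529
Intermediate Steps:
((-216 + 125) + (-18 + (w(6) - 4))*18)² = ((-216 + 125) + (-18 + (-2 - 4))*18)² = (-91 + (-18 - 6)*18)² = (-91 - 24*18)² = (-91 - 432)² = (-523)² = 273529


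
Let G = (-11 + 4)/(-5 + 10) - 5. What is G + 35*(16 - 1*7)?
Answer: 1543/5 ≈ 308.60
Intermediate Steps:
G = -32/5 (G = -7/5 - 5 = -32/5 ≈ -6.4000)
G + 35*(16 - 1*7) = -32/5 + 35*(16 - 1*7) = -32/5 + 35*(16 - 7) = -32/5 + 35*9 = -32/5 + 315 = 1543/5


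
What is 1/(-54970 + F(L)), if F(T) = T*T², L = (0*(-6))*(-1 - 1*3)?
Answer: -1/54970 ≈ -1.8192e-5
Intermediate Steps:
L = 0 (L = 0*(-1 - 3) = 0*(-4) = 0)
F(T) = T³
1/(-54970 + F(L)) = 1/(-54970 + 0³) = 1/(-54970 + 0) = 1/(-54970) = -1/54970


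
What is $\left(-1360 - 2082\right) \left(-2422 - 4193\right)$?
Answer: $22768830$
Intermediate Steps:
$\left(-1360 - 2082\right) \left(-2422 - 4193\right) = \left(-1360 - 2082\right) \left(-6615\right) = \left(-3442\right) \left(-6615\right) = 22768830$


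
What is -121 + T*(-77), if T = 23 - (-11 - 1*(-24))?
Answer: -891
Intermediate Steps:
T = 10 (T = 23 - (-11 + 24) = 23 - 1*13 = 23 - 13 = 10)
-121 + T*(-77) = -121 + 10*(-77) = -121 - 770 = -891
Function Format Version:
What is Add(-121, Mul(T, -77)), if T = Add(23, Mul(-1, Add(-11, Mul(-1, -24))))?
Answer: -891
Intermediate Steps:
T = 10 (T = Add(23, Mul(-1, Add(-11, 24))) = Add(23, Mul(-1, 13)) = Add(23, -13) = 10)
Add(-121, Mul(T, -77)) = Add(-121, Mul(10, -77)) = Add(-121, -770) = -891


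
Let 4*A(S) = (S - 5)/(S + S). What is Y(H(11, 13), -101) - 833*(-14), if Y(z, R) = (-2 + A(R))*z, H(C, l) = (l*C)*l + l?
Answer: 824522/101 ≈ 8163.6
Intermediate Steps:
H(C, l) = l + C*l² (H(C, l) = (C*l)*l + l = C*l² + l = l + C*l²)
A(S) = (-5 + S)/(8*S) (A(S) = ((S - 5)/(S + S))/4 = ((-5 + S)/((2*S)))/4 = ((-5 + S)*(1/(2*S)))/4 = ((-5 + S)/(2*S))/4 = (-5 + S)/(8*S))
Y(z, R) = z*(-2 + (-5 + R)/(8*R)) (Y(z, R) = (-2 + (-5 + R)/(8*R))*z = z*(-2 + (-5 + R)/(8*R)))
Y(H(11, 13), -101) - 833*(-14) = -5/8*13*(1 + 11*13)*(1 + 3*(-101))/(-101) - 833*(-14) = -5/8*13*(1 + 143)*(-1/101)*(1 - 303) + 11662 = -5/8*13*144*(-1/101)*(-302) + 11662 = -5/8*1872*(-1/101)*(-302) + 11662 = -353340/101 + 11662 = 824522/101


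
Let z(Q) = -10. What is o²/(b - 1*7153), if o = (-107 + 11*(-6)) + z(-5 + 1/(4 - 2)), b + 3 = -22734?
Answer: -549/490 ≈ -1.1204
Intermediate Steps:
b = -22737 (b = -3 - 22734 = -22737)
o = -183 (o = (-107 + 11*(-6)) - 10 = (-107 - 66) - 10 = -173 - 10 = -183)
o²/(b - 1*7153) = (-183)²/(-22737 - 1*7153) = 33489/(-22737 - 7153) = 33489/(-29890) = 33489*(-1/29890) = -549/490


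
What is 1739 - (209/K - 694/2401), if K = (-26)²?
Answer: 2822496499/1623076 ≈ 1739.0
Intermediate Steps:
K = 676
1739 - (209/K - 694/2401) = 1739 - (209/676 - 694/2401) = 1739 - 1*32665/1623076 = 1739 - 32665/1623076 = 2822496499/1623076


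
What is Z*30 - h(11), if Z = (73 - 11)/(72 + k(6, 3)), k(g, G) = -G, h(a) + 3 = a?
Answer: 436/23 ≈ 18.957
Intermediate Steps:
h(a) = -3 + a
Z = 62/69 (Z = (73 - 11)/(72 - 1*3) = 62/(72 - 3) = 62/69 ≈ 0.89855)
Z*30 - h(11) = (62/69)*30 - (-3 + 11) = 620/23 - 1*8 = 620/23 - 8 = 436/23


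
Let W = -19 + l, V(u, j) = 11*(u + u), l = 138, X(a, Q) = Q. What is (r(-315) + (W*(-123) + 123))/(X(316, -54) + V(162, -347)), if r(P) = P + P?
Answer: -2524/585 ≈ -4.3145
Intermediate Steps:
r(P) = 2*P
V(u, j) = 22*u (V(u, j) = 11*(2*u) = 22*u)
W = 119 (W = -19 + 138 = 119)
(r(-315) + (W*(-123) + 123))/(X(316, -54) + V(162, -347)) = (2*(-315) + (119*(-123) + 123))/(-54 + 22*162) = (-630 + (-14637 + 123))/(-54 + 3564) = (-630 - 14514)/3510 = -15144*1/3510 = -2524/585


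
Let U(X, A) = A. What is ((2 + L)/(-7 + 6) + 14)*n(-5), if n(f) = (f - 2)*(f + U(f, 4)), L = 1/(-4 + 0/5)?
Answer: 343/4 ≈ 85.750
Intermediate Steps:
L = -¼ (L = 1/(-4 + 0*(⅕)) = 1/(-4 + 0) = 1/(-4) = -¼ ≈ -0.25000)
n(f) = (-2 + f)*(4 + f) (n(f) = (f - 2)*(f + 4) = (-2 + f)*(4 + f))
((2 + L)/(-7 + 6) + 14)*n(-5) = ((2 - ¼)/(-7 + 6) + 14)*(-8 + (-5)² + 2*(-5)) = ((7/4)/(-1) + 14)*(-8 + 25 - 10) = ((7/4)*(-1) + 14)*7 = (-7/4 + 14)*7 = (49/4)*7 = 343/4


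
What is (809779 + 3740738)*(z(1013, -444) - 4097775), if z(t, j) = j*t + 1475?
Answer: -20686977919224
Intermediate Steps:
z(t, j) = 1475 + j*t
(809779 + 3740738)*(z(1013, -444) - 4097775) = (809779 + 3740738)*((1475 - 444*1013) - 4097775) = 4550517*((1475 - 449772) - 4097775) = 4550517*(-448297 - 4097775) = 4550517*(-4546072) = -20686977919224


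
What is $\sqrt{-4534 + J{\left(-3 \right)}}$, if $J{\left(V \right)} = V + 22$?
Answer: $i \sqrt{4515} \approx 67.194 i$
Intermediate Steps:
$J{\left(V \right)} = 22 + V$
$\sqrt{-4534 + J{\left(-3 \right)}} = \sqrt{-4534 + \left(22 - 3\right)} = \sqrt{-4534 + 19} = \sqrt{-4515} = i \sqrt{4515}$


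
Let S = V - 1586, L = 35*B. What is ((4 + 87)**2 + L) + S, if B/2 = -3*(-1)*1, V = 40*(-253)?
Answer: -3215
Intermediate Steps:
V = -10120
B = 6 (B = 2*(-3*(-1)*1) = 2*(3*1) = 2*3 = 6)
L = 210 (L = 35*6 = 210)
S = -11706 (S = -10120 - 1586 = -11706)
((4 + 87)**2 + L) + S = ((4 + 87)**2 + 210) - 11706 = (91**2 + 210) - 11706 = (8281 + 210) - 11706 = 8491 - 11706 = -3215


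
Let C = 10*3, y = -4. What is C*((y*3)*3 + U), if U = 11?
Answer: -750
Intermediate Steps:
C = 30
C*((y*3)*3 + U) = 30*(-4*3*3 + 11) = 30*(-12*3 + 11) = 30*(-36 + 11) = 30*(-25) = -750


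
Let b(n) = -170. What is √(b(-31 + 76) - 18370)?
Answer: 6*I*√515 ≈ 136.16*I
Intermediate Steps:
√(b(-31 + 76) - 18370) = √(-170 - 18370) = √(-18540) = 6*I*√515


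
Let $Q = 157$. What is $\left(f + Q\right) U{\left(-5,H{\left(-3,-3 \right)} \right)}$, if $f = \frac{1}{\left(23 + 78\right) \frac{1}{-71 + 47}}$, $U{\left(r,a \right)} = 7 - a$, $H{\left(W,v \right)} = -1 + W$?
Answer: $\frac{174163}{101} \approx 1724.4$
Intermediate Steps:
$f = - \frac{24}{101}$ ($f = \frac{1}{101 \frac{1}{-24}} = \frac{1}{101 \left(- \frac{1}{24}\right)} = \frac{1}{- \frac{101}{24}} = - \frac{24}{101} \approx -0.23762$)
$\left(f + Q\right) U{\left(-5,H{\left(-3,-3 \right)} \right)} = \left(- \frac{24}{101} + 157\right) \left(7 - \left(-1 - 3\right)\right) = \frac{15833 \left(7 - -4\right)}{101} = \frac{15833 \left(7 + 4\right)}{101} = \frac{15833}{101} \cdot 11 = \frac{174163}{101}$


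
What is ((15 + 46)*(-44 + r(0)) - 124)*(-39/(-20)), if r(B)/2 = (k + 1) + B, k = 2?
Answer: -47619/10 ≈ -4761.9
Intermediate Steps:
r(B) = 6 + 2*B (r(B) = 2*((2 + 1) + B) = 2*(3 + B) = 6 + 2*B)
((15 + 46)*(-44 + r(0)) - 124)*(-39/(-20)) = ((15 + 46)*(-44 + (6 + 2*0)) - 124)*(-39/(-20)) = (61*(-44 + (6 + 0)) - 124)*(-39*(-1/20)) = (61*(-44 + 6) - 124)*(39/20) = (61*(-38) - 124)*(39/20) = (-2318 - 124)*(39/20) = -2442*39/20 = -47619/10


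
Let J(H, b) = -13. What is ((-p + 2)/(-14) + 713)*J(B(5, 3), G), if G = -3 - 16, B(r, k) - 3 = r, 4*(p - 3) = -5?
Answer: -519051/56 ≈ -9268.8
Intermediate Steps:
p = 7/4 (p = 3 + (¼)*(-5) = 3 - 5/4 = 7/4 ≈ 1.7500)
B(r, k) = 3 + r
G = -19
((-p + 2)/(-14) + 713)*J(B(5, 3), G) = ((-1*7/4 + 2)/(-14) + 713)*(-13) = (-(-7/4 + 2)/14 + 713)*(-13) = (-1/14*¼ + 713)*(-13) = (-1/56 + 713)*(-13) = (39927/56)*(-13) = -519051/56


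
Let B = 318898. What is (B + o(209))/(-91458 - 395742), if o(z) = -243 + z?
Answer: -949/1450 ≈ -0.65448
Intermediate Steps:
(B + o(209))/(-91458 - 395742) = (318898 + (-243 + 209))/(-91458 - 395742) = (318898 - 34)/(-487200) = 318864*(-1/487200) = -949/1450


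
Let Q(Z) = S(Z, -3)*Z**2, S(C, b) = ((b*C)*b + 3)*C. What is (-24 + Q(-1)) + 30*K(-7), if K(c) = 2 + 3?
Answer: 132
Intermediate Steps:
K(c) = 5
S(C, b) = C*(3 + C*b**2) (S(C, b) = ((C*b)*b + 3)*C = (C*b**2 + 3)*C = (3 + C*b**2)*C = C*(3 + C*b**2))
Q(Z) = Z**3*(3 + 9*Z) (Q(Z) = (Z*(3 + Z*(-3)**2))*Z**2 = (Z*(3 + Z*9))*Z**2 = (Z*(3 + 9*Z))*Z**2 = Z**3*(3 + 9*Z))
(-24 + Q(-1)) + 30*K(-7) = (-24 + (-1)**3*(3 + 9*(-1))) + 30*5 = (-24 - (3 - 9)) + 150 = (-24 - 1*(-6)) + 150 = (-24 + 6) + 150 = -18 + 150 = 132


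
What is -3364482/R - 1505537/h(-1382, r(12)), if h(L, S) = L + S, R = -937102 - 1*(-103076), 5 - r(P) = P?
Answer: 630165133730/579231057 ≈ 1087.9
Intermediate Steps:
r(P) = 5 - P
R = -834026 (R = -937102 + 103076 = -834026)
-3364482/R - 1505537/h(-1382, r(12)) = -3364482/(-834026) - 1505537/(-1382 + (5 - 1*12)) = -3364482*(-1/834026) - 1505537/(-1382 + (5 - 12)) = 1682241/417013 - 1505537/(-1382 - 7) = 1682241/417013 - 1505537/(-1389) = 1682241/417013 - 1505537*(-1/1389) = 1682241/417013 + 1505537/1389 = 630165133730/579231057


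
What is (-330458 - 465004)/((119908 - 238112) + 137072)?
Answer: -397731/9434 ≈ -42.159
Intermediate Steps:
(-330458 - 465004)/((119908 - 238112) + 137072) = -795462/(-118204 + 137072) = -795462/18868 = -795462*1/18868 = -397731/9434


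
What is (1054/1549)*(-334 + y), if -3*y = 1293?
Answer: -806310/1549 ≈ -520.54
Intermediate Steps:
y = -431 (y = -1/3*1293 = -431)
(1054/1549)*(-334 + y) = (1054/1549)*(-334 - 431) = (1054*(1/1549))*(-765) = (1054/1549)*(-765) = -806310/1549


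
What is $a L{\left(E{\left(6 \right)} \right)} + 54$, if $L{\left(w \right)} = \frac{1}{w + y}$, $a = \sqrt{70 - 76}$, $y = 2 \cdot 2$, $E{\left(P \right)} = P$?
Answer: $54 + \frac{i \sqrt{6}}{10} \approx 54.0 + 0.24495 i$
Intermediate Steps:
$y = 4$
$a = i \sqrt{6}$ ($a = \sqrt{-6} = i \sqrt{6} \approx 2.4495 i$)
$L{\left(w \right)} = \frac{1}{4 + w}$ ($L{\left(w \right)} = \frac{1}{w + 4} = \frac{1}{4 + w}$)
$a L{\left(E{\left(6 \right)} \right)} + 54 = \frac{i \sqrt{6}}{4 + 6} + 54 = \frac{i \sqrt{6}}{10} + 54 = 54 + \frac{i \sqrt{6}}{10}$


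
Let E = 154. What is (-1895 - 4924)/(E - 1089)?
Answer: 6819/935 ≈ 7.2930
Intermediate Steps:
(-1895 - 4924)/(E - 1089) = (-1895 - 4924)/(154 - 1089) = -6819/(-935) = -6819*(-1/935) = 6819/935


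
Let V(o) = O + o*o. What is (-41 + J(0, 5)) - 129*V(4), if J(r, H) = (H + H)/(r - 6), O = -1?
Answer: -5933/3 ≈ -1977.7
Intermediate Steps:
J(r, H) = 2*H/(-6 + r) (J(r, H) = (2*H)/(-6 + r) = 2*H/(-6 + r))
V(o) = -1 + o² (V(o) = -1 + o*o = -1 + o²)
(-41 + J(0, 5)) - 129*V(4) = (-41 + 2*5/(-6 + 0)) - 129*(-1 + 4²) = (-41 + 2*5/(-6)) - 129*(-1 + 16) = (-41 + 2*5*(-⅙)) - 129*15 = (-41 - 5/3) - 1935 = -128/3 - 1935 = -5933/3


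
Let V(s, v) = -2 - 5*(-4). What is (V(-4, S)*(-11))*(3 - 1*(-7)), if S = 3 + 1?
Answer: -1980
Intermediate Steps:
S = 4
V(s, v) = 18 (V(s, v) = -2 + 20 = 18)
(V(-4, S)*(-11))*(3 - 1*(-7)) = (18*(-11))*(3 - 1*(-7)) = -198*(3 + 7) = -198*10 = -1980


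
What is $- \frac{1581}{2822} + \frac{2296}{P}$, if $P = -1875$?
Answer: $- \frac{555511}{311250} \approx -1.7848$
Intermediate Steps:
$- \frac{1581}{2822} + \frac{2296}{P} = - \frac{1581}{2822} + \frac{2296}{-1875} = \left(-1581\right) \frac{1}{2822} + 2296 \left(- \frac{1}{1875}\right) = - \frac{93}{166} - \frac{2296}{1875} = - \frac{555511}{311250}$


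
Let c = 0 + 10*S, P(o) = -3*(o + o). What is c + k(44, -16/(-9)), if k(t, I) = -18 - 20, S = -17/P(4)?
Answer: -371/12 ≈ -30.917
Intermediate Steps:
P(o) = -6*o
S = 17/24 (S = -17/((-6*4)) = -17/(-24) = -17*(-1/24) = 17/24 ≈ 0.70833)
k(t, I) = -38
c = 85/12 (c = 0 + 10*(17/24) = 0 + 85/12 = 85/12 ≈ 7.0833)
c + k(44, -16/(-9)) = 85/12 - 38 = -371/12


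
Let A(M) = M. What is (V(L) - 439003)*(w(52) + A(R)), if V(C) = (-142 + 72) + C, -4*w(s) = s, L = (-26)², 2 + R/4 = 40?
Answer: -60937183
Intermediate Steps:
R = 152 (R = -8 + 4*40 = -8 + 160 = 152)
L = 676
w(s) = -s/4
V(C) = -70 + C
(V(L) - 439003)*(w(52) + A(R)) = ((-70 + 676) - 439003)*(-¼*52 + 152) = (606 - 439003)*(-13 + 152) = -438397*139 = -60937183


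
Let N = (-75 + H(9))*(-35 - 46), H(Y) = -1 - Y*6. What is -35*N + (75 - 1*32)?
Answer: -368507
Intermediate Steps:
H(Y) = -1 - 6*Y
N = 10530 (N = (-75 + (-1 - 6*9))*(-35 - 46) = (-75 + (-1 - 54))*(-81) = (-75 - 55)*(-81) = -130*(-81) = 10530)
-35*N + (75 - 1*32) = -35*10530 + (75 - 1*32) = -368550 + (75 - 32) = -368550 + 43 = -368507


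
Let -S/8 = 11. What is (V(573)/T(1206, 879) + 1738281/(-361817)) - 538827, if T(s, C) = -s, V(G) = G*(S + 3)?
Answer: -78367445690885/145450434 ≈ -5.3879e+5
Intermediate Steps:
S = -88 (S = -8*11 = -88)
V(G) = -85*G (V(G) = G*(-88 + 3) = G*(-85) = -85*G)
(V(573)/T(1206, 879) + 1738281/(-361817)) - 538827 = ((-85*573)/((-1*1206)) + 1738281/(-361817)) - 538827 = (-48705/(-1206) + 1738281*(-1/361817)) - 538827 = (-48705*(-1/1206) - 1738281/361817) - 538827 = (16235/402 - 1738281/361817) - 538827 = 5175310033/145450434 - 538827 = -78367445690885/145450434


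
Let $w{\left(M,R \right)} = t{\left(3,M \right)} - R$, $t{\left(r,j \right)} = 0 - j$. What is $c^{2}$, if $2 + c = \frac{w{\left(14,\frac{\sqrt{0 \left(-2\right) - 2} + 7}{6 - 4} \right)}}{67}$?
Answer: $\frac{\left(303 + i \sqrt{2}\right)^{2}}{17956} \approx 5.1129 + 0.047729 i$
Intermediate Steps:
$t{\left(r,j \right)} = - j$
$w{\left(M,R \right)} = - M - R$
$c = - \frac{303}{134} - \frac{i \sqrt{2}}{134}$ ($c = -2 + \frac{\left(-1\right) 14 - \frac{\sqrt{0 \left(-2\right) - 2} + 7}{6 - 4}}{67} = -2 + \left(-14 - \frac{\sqrt{0 - 2} + 7}{2}\right) \frac{1}{67} = -2 + \left(-14 - \left(\sqrt{-2} + 7\right) \frac{1}{2}\right) \frac{1}{67} = -2 + \left(-14 - \left(i \sqrt{2} + 7\right) \frac{1}{2}\right) \frac{1}{67} = -2 + \left(-14 - \left(7 + i \sqrt{2}\right) \frac{1}{2}\right) \frac{1}{67} = -2 + \left(-14 - \left(\frac{7}{2} + \frac{i \sqrt{2}}{2}\right)\right) \frac{1}{67} = -2 + \left(- \frac{35}{2} - \frac{i \sqrt{2}}{2}\right) \frac{1}{67} = -2 - \left(\frac{35}{134} + \frac{i \sqrt{2}}{134}\right) = - \frac{303}{134} - \frac{i \sqrt{2}}{134} \approx -2.2612 - 0.010554 i$)
$c^{2} = \left(- \frac{303}{134} - \frac{i \sqrt{2}}{134}\right)^{2}$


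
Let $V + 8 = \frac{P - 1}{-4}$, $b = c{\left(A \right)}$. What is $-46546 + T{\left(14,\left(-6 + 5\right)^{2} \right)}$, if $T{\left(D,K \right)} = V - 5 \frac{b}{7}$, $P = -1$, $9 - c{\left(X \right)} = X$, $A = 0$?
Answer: $- \frac{651839}{14} \approx -46560.0$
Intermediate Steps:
$c{\left(X \right)} = 9 - X$
$b = 9$ ($b = 9 - 0 = 9 + 0 = 9$)
$V = - \frac{15}{2}$ ($V = -8 + \frac{-1 - 1}{-4} = -8 + \left(-1 - 1\right) \left(- \frac{1}{4}\right) = -8 - - \frac{1}{2} = -8 + \frac{1}{2} = - \frac{15}{2} \approx -7.5$)
$T{\left(D,K \right)} = - \frac{195}{14}$ ($T{\left(D,K \right)} = - \frac{15}{2} - 5 \cdot \frac{9}{7} = - \frac{15}{2} - 5 \cdot 9 \cdot \frac{1}{7} = - \frac{15}{2} - \frac{45}{7} = - \frac{195}{14}$)
$-46546 + T{\left(14,\left(-6 + 5\right)^{2} \right)} = -46546 - \frac{195}{14} = - \frac{651839}{14}$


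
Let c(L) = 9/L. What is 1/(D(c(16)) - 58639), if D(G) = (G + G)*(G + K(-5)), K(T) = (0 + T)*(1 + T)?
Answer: -128/7502831 ≈ -1.7060e-5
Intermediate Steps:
K(T) = T*(1 + T)
D(G) = 2*G*(20 + G) (D(G) = (G + G)*(G - 5*(1 - 5)) = (2*G)*(G - 5*(-4)) = (2*G)*(G + 20) = (2*G)*(20 + G) = 2*G*(20 + G))
1/(D(c(16)) - 58639) = 1/(2*(9/16)*(20 + 9/16) - 58639) = 1/(2*(9/16)*(329/16) - 58639) = 1/(2961/128 - 58639) = 1/(-7502831/128) = -128/7502831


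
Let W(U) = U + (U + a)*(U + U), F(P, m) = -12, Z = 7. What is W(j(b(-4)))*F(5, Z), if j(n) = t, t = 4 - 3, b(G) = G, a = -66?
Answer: 1548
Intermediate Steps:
t = 1
j(n) = 1
W(U) = U + 2*U*(-66 + U) (W(U) = U + (U - 66)*(U + U) = U + (-66 + U)*(2*U) = U + 2*U*(-66 + U))
W(j(b(-4)))*F(5, Z) = (1*(-131 + 2*1))*(-12) = (1*(-131 + 2))*(-12) = (1*(-129))*(-12) = -129*(-12) = 1548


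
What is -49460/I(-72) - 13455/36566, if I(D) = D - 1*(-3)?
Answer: 1807625965/2523054 ≈ 716.44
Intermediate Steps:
I(D) = 3 + D (I(D) = D + 3 = 3 + D)
-49460/I(-72) - 13455/36566 = -49460/(3 - 72) - 13455/36566 = -49460/(-69) - 13455*1/36566 = -49460*(-1/69) - 13455/36566 = 49460/69 - 13455/36566 = 1807625965/2523054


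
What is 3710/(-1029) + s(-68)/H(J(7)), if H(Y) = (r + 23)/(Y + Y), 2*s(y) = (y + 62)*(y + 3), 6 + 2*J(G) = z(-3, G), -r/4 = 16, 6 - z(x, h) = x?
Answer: -107725/6027 ≈ -17.874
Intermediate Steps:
z(x, h) = 6 - x
r = -64 (r = -4*16 = -64)
J(G) = 3/2 (J(G) = -3 + (6 - 1*(-3))/2 = -3 + (6 + 3)/2 = -3 + (1/2)*9 = -3 + 9/2 = 3/2)
s(y) = (3 + y)*(62 + y)/2 (s(y) = ((y + 62)*(y + 3))/2 = ((62 + y)*(3 + y))/2 = ((3 + y)*(62 + y))/2 = (3 + y)*(62 + y)/2)
H(Y) = -41/(2*Y) (H(Y) = (-64 + 23)/(Y + Y) = -41*1/(2*Y) = -41/(2*Y))
3710/(-1029) + s(-68)/H(J(7)) = 3710/(-1029) + (93 + (1/2)*(-68)**2 + (65/2)*(-68))/((-41/(2*3/2))) = 3710*(-1/1029) + (93 + (1/2)*4624 - 2210)/((-41/2*2/3)) = -530/147 + (93 + 2312 - 2210)/(-41/3) = -530/147 + 195*(-3/41) = -530/147 - 585/41 = -107725/6027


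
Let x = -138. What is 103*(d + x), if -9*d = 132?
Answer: -47174/3 ≈ -15725.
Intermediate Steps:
d = -44/3 (d = -1/9*132 = -44/3 ≈ -14.667)
103*(d + x) = 103*(-44/3 - 138) = 103*(-458/3) = -47174/3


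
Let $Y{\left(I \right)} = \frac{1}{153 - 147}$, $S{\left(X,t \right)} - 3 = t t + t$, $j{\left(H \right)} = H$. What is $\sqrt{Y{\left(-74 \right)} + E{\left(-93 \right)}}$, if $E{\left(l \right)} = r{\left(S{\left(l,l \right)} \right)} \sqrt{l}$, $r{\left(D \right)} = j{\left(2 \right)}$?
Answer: $\frac{\sqrt{6 + 72 i \sqrt{93}}}{6} \approx 3.1189 + 3.092 i$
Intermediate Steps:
$S{\left(X,t \right)} = 3 + t + t^{2}$ ($S{\left(X,t \right)} = 3 + \left(t t + t\right) = 3 + \left(t^{2} + t\right) = 3 + \left(t + t^{2}\right) = 3 + t + t^{2}$)
$r{\left(D \right)} = 2$
$Y{\left(I \right)} = \frac{1}{6}$
$E{\left(l \right)} = 2 \sqrt{l}$
$\sqrt{Y{\left(-74 \right)} + E{\left(-93 \right)}} = \sqrt{\frac{1}{6} + 2 \sqrt{-93}} = \sqrt{\frac{1}{6} + 2 i \sqrt{93}}$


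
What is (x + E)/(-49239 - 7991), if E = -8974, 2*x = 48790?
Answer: -15421/57230 ≈ -0.26946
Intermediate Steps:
x = 24395 (x = (½)*48790 = 24395)
(x + E)/(-49239 - 7991) = (24395 - 8974)/(-49239 - 7991) = 15421/(-57230) = 15421*(-1/57230) = -15421/57230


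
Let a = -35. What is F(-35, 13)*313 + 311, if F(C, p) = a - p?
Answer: -14713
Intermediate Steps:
F(C, p) = -35 - p
F(-35, 13)*313 + 311 = (-35 - 1*13)*313 + 311 = (-35 - 13)*313 + 311 = -48*313 + 311 = -15024 + 311 = -14713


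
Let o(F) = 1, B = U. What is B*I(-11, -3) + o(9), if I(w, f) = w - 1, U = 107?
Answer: -1283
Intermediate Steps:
I(w, f) = -1 + w
B = 107
B*I(-11, -3) + o(9) = 107*(-1 - 11) + 1 = 107*(-12) + 1 = -1284 + 1 = -1283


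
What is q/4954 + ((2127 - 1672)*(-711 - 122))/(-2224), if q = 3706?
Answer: 942941227/5508848 ≈ 171.17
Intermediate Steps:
q/4954 + ((2127 - 1672)*(-711 - 122))/(-2224) = 3706/4954 + ((2127 - 1672)*(-711 - 122))/(-2224) = 3706*(1/4954) + (455*(-833))*(-1/2224) = 1853/2477 - 379015*(-1/2224) = 1853/2477 + 379015/2224 = 942941227/5508848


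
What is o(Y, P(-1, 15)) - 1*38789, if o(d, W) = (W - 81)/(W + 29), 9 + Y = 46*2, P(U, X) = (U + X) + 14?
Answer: -2211026/57 ≈ -38790.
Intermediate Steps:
P(U, X) = 14 + U + X
Y = 83 (Y = -9 + 46*2 = -9 + 92 = 83)
o(d, W) = (-81 + W)/(29 + W)
o(Y, P(-1, 15)) - 1*38789 = (-81 + (14 - 1 + 15))/(29 + (14 - 1 + 15)) - 1*38789 = (-81 + 28)/(29 + 28) - 38789 = -53/57 - 38789 = -2211026/57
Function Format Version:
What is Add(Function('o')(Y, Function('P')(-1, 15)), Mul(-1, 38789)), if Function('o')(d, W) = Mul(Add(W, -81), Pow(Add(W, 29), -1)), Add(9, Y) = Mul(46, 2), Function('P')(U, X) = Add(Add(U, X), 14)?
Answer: Rational(-2211026, 57) ≈ -38790.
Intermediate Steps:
Function('P')(U, X) = Add(14, U, X)
Y = 83 (Y = Add(-9, Mul(46, 2)) = Add(-9, 92) = 83)
Function('o')(d, W) = Mul(Pow(Add(29, W), -1), Add(-81, W)) (Function('o')(d, W) = Mul(Add(-81, W), Pow(Add(29, W), -1)) = Mul(Pow(Add(29, W), -1), Add(-81, W)))
Add(Function('o')(Y, Function('P')(-1, 15)), Mul(-1, 38789)) = Add(Mul(Pow(Add(29, Add(14, -1, 15)), -1), Add(-81, Add(14, -1, 15))), Mul(-1, 38789)) = Add(Mul(Pow(Add(29, 28), -1), Add(-81, 28)), -38789) = Add(Mul(Pow(57, -1), -53), -38789) = Add(Mul(Rational(1, 57), -53), -38789) = Add(Rational(-53, 57), -38789) = Rational(-2211026, 57)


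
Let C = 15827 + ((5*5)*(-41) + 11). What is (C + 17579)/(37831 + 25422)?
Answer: 32392/63253 ≈ 0.51210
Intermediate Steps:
C = 14813 (C = 15827 + (25*(-41) + 11) = 15827 + (-1025 + 11) = 15827 - 1014 = 14813)
(C + 17579)/(37831 + 25422) = (14813 + 17579)/(37831 + 25422) = 32392/63253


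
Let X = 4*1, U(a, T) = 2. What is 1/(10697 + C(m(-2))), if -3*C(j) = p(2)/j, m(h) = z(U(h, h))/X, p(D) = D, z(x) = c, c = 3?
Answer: 9/96265 ≈ 9.3492e-5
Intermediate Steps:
X = 4
z(x) = 3
m(h) = 3/4
C(j) = -2/(3*j)
1/(10697 + C(m(-2))) = 1/(10697 - 2/(3*3/4)) = 1/(10697 - 2/3*4/3) = 1/(10697 - 8/9) = 1/(96265/9) = 9/96265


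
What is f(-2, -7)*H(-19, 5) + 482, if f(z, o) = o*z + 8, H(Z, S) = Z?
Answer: 64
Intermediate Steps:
f(z, o) = 8 + o*z
f(-2, -7)*H(-19, 5) + 482 = (8 - 7*(-2))*(-19) + 482 = (8 + 14)*(-19) + 482 = 22*(-19) + 482 = -418 + 482 = 64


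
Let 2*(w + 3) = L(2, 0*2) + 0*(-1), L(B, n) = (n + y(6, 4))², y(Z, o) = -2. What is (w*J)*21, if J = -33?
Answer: 693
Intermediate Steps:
L(B, n) = (-2 + n)² (L(B, n) = (n - 2)² = (-2 + n)²)
w = -1 (w = -3 + ((-2 + 0*2)² + 0*(-1))/2 = -3 + ((-2 + 0)² + 0)/2 = -3 + ((-2)² + 0)/2 = -3 + (4 + 0)/2 = -3 + (½)*4 = -3 + 2 = -1)
(w*J)*21 = -1*(-33)*21 = 33*21 = 693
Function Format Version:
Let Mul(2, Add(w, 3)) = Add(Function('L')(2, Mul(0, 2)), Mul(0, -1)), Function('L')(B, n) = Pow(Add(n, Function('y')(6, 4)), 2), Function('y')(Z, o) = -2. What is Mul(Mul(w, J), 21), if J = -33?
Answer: 693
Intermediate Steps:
Function('L')(B, n) = Pow(Add(-2, n), 2) (Function('L')(B, n) = Pow(Add(n, -2), 2) = Pow(Add(-2, n), 2))
w = -1 (w = Add(-3, Mul(Rational(1, 2), Add(Pow(Add(-2, Mul(0, 2)), 2), Mul(0, -1)))) = Add(-3, Mul(Rational(1, 2), Add(Pow(Add(-2, 0), 2), 0))) = Add(-3, Mul(Rational(1, 2), Add(Pow(-2, 2), 0))) = Add(-3, Mul(Rational(1, 2), Add(4, 0))) = Add(-3, Mul(Rational(1, 2), 4)) = Add(-3, 2) = -1)
Mul(Mul(w, J), 21) = Mul(Mul(-1, -33), 21) = Mul(33, 21) = 693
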